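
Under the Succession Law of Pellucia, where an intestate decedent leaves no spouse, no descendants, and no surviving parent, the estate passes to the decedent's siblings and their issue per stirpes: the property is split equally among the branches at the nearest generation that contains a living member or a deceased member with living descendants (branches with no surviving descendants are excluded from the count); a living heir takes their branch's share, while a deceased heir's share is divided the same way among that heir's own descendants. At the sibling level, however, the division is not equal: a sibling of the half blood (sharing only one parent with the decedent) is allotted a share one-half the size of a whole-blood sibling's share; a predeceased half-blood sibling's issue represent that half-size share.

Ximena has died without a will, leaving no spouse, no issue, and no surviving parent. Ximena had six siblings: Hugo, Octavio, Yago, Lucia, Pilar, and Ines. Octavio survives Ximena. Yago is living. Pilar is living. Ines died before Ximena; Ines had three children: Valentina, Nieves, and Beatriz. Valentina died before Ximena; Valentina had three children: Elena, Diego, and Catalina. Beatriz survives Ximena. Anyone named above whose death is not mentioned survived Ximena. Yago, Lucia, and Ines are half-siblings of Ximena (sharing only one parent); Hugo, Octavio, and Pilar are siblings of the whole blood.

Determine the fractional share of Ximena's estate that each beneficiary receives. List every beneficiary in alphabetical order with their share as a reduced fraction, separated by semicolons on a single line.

Beatriz 1/27; Catalina 1/81; Diego 1/81; Elena 1/81; Hugo 2/9; Lucia 1/9; Nieves 1/27; Octavio 2/9; Pilar 2/9; Yago 1/9

No spouse, descendants, or parent survives, so the estate passes to Ximena's siblings per stirpes.
Half-blood siblings count for one-half the weight of whole-blood siblings at the initial division.
Dividing 1 in proportion to weights (total weight 9/2): Hugo (weight 1) → 2/9; Octavio (weight 1) → 2/9; Yago (weight 1/2) → 1/9; Lucia (weight 1/2) → 1/9; Pilar (weight 1) → 2/9; Ines (weight 1/2) → 1/9.
Hugo is living and takes 2/9.
Octavio is living and takes 2/9.
Yago is living and takes 1/9.
Lucia is living and takes 1/9.
Pilar is living and takes 2/9.
Ines predeceased; the 1/9 allotted to Ines's branch passes to Ines's issue by representation.
The 1/9 is divided into 3 equal shares of 1/27 among Valentina, Nieves, Beatriz.
Valentina predeceased; the 1/27 allotted to Valentina's branch passes to Valentina's issue by representation.
The 1/27 is divided into 3 equal shares of 1/81 among Elena, Diego, Catalina.
Elena is living and takes 1/81.
Diego is living and takes 1/81.
Catalina is living and takes 1/81.
Nieves is living and takes 1/27.
Beatriz is living and takes 1/27.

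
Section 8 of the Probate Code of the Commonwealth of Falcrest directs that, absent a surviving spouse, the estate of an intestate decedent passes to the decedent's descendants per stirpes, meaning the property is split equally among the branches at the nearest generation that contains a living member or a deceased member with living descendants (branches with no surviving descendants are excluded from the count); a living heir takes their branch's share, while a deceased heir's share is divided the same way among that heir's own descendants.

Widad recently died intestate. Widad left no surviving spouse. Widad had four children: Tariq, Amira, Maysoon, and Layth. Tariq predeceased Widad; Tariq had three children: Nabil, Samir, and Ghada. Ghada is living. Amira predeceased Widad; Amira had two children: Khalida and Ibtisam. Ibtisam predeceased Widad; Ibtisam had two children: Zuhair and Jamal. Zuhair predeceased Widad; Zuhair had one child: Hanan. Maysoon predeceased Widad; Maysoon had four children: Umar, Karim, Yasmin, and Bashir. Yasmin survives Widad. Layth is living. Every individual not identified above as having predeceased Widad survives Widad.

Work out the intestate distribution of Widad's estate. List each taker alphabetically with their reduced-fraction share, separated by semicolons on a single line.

Bashir 1/16; Ghada 1/12; Hanan 1/16; Jamal 1/16; Karim 1/16; Khalida 1/8; Layth 1/4; Nabil 1/12; Samir 1/12; Umar 1/16; Yasmin 1/16

There is no surviving spouse, so the entire estate passes to Widad's descendants per stirpes.
The estate is divided into 4 equal shares of 1/4 among Tariq, Amira, Maysoon, Layth.
Tariq predeceased; the 1/4 allotted to Tariq's branch passes to Tariq's issue by representation.
The 1/4 is divided into 3 equal shares of 1/12 among Nabil, Samir, Ghada.
Nabil is living and takes 1/12.
Samir is living and takes 1/12.
Ghada is living and takes 1/12.
Amira predeceased; the 1/4 allotted to Amira's branch passes to Amira's issue by representation.
The 1/4 is divided into 2 equal shares of 1/8 among Khalida, Ibtisam.
Khalida is living and takes 1/8.
Ibtisam predeceased; the 1/8 allotted to Ibtisam's branch passes to Ibtisam's issue by representation.
The 1/8 is divided into 2 equal shares of 1/16 among Zuhair, Jamal.
Zuhair predeceased; the 1/16 allotted to Zuhair's branch passes to Zuhair's issue by representation.
Hanan is the sole taker at this level and receives the full 1/16.
Jamal is living and takes 1/16.
Maysoon predeceased; the 1/4 allotted to Maysoon's branch passes to Maysoon's issue by representation.
The 1/4 is divided into 4 equal shares of 1/16 among Umar, Karim, Yasmin, Bashir.
Umar is living and takes 1/16.
Karim is living and takes 1/16.
Yasmin is living and takes 1/16.
Bashir is living and takes 1/16.
Layth is living and takes 1/4.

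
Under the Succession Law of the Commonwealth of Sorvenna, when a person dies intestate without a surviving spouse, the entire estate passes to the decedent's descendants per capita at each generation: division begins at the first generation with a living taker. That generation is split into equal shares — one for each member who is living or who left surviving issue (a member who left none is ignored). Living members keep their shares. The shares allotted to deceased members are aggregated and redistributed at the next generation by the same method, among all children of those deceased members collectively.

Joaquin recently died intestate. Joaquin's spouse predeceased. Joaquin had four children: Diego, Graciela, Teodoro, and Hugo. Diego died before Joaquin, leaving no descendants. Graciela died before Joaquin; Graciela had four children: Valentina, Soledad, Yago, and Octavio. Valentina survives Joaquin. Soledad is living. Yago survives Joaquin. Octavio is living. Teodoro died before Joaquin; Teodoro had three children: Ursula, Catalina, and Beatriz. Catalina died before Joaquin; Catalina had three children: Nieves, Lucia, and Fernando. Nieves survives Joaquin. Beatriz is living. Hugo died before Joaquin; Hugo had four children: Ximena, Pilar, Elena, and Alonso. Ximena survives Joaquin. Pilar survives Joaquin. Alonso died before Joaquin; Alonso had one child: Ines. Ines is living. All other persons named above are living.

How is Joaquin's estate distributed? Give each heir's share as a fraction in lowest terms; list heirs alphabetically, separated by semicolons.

Beatriz 1/11; Elena 1/11; Fernando 1/22; Ines 1/22; Lucia 1/22; Nieves 1/22; Octavio 1/11; Pilar 1/11; Soledad 1/11; Ursula 1/11; Valentina 1/11; Ximena 1/11; Yago 1/11

There is no surviving spouse, so the entire estate passes to Joaquin's descendants per capita at each generation.
No one at generation 1 (Graciela, Teodoro, Hugo) is living; moving to the next generation.
At generation 2 (Valentina, Soledad, Yago, Octavio, Ursula, Catalina, Beatriz, Ximena, Pilar, Elena, Alonso) there are 11 shares of (1)/11 = 1/11 each.
Living: Valentina, Soledad, Yago, Octavio, Ursula, Beatriz, Ximena, Pilar, and Elena — each takes 1/11.
Deceased: Catalina and Alonso. Their combined 2/11 is pooled and carried to generation 3.
At generation 3 (Nieves, Lucia, Fernando, Ines) there are 4 shares of (2/11)/4 = 1/22 each.
Living: Nieves, Lucia, Fernando, and Ines — each takes 1/22.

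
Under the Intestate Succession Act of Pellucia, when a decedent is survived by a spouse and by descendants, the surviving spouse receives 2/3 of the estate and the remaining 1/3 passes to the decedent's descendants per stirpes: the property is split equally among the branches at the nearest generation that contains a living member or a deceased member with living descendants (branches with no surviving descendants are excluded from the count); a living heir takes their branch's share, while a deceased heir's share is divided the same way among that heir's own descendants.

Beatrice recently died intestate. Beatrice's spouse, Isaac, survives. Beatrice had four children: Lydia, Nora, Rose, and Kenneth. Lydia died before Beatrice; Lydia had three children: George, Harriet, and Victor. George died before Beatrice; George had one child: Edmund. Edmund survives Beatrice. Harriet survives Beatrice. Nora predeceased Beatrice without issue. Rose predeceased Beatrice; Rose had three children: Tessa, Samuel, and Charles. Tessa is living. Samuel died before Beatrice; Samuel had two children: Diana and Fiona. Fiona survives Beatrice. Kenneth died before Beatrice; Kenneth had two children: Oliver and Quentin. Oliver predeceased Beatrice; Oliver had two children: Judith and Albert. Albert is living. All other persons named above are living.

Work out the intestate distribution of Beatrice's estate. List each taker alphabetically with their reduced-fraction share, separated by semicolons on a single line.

Albert 1/36; Charles 1/27; Diana 1/54; Edmund 1/27; Fiona 1/54; Harriet 1/27; Isaac 2/3; Judith 1/36; Quentin 1/18; Tessa 1/27; Victor 1/27

Isaac, as surviving spouse, takes 2/3.
The remaining 1/3 passes to Beatrice's descendants per stirpes.
Nora left no surviving issue, so that branch lapses and is disregarded.
The 1/3 is divided into 3 equal shares of 1/9 among Lydia, Rose, Kenneth.
Lydia predeceased; the 1/9 allotted to Lydia's branch passes to Lydia's issue by representation.
The 1/9 is divided into 3 equal shares of 1/27 among George, Harriet, Victor.
George predeceased; the 1/27 allotted to George's branch passes to George's issue by representation.
Edmund is the sole taker at this level and receives the full 1/27.
Harriet is living and takes 1/27.
Victor is living and takes 1/27.
Rose predeceased; the 1/9 allotted to Rose's branch passes to Rose's issue by representation.
The 1/9 is divided into 3 equal shares of 1/27 among Tessa, Samuel, Charles.
Tessa is living and takes 1/27.
Samuel predeceased; the 1/27 allotted to Samuel's branch passes to Samuel's issue by representation.
The 1/27 is divided into 2 equal shares of 1/54 among Diana, Fiona.
Diana is living and takes 1/54.
Fiona is living and takes 1/54.
Charles is living and takes 1/27.
Kenneth predeceased; the 1/9 allotted to Kenneth's branch passes to Kenneth's issue by representation.
The 1/9 is divided into 2 equal shares of 1/18 among Oliver, Quentin.
Oliver predeceased; the 1/18 allotted to Oliver's branch passes to Oliver's issue by representation.
The 1/18 is divided into 2 equal shares of 1/36 among Judith, Albert.
Judith is living and takes 1/36.
Albert is living and takes 1/36.
Quentin is living and takes 1/18.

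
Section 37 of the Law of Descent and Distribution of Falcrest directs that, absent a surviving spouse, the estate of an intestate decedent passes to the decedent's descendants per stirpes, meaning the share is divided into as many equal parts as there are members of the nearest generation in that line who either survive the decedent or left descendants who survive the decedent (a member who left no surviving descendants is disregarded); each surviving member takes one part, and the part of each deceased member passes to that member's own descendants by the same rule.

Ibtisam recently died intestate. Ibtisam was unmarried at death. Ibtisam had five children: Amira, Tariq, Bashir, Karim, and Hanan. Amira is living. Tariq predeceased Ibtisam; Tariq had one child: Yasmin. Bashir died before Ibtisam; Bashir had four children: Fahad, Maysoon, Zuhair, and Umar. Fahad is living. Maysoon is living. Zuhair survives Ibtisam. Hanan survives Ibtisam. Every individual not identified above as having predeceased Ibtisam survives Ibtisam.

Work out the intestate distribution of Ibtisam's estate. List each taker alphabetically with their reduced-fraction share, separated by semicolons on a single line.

There is no surviving spouse, so the entire estate passes to Ibtisam's descendants per stirpes.
The estate is divided into 5 equal shares of 1/5 among Amira, Tariq, Bashir, Karim, Hanan.
Amira is living and takes 1/5.
Tariq predeceased; the 1/5 allotted to Tariq's branch passes to Tariq's issue by representation.
Yasmin is the sole taker at this level and receives the full 1/5.
Bashir predeceased; the 1/5 allotted to Bashir's branch passes to Bashir's issue by representation.
The 1/5 is divided into 4 equal shares of 1/20 among Fahad, Maysoon, Zuhair, Umar.
Fahad is living and takes 1/20.
Maysoon is living and takes 1/20.
Zuhair is living and takes 1/20.
Umar is living and takes 1/20.
Karim is living and takes 1/5.
Hanan is living and takes 1/5.

Amira 1/5; Fahad 1/20; Hanan 1/5; Karim 1/5; Maysoon 1/20; Umar 1/20; Yasmin 1/5; Zuhair 1/20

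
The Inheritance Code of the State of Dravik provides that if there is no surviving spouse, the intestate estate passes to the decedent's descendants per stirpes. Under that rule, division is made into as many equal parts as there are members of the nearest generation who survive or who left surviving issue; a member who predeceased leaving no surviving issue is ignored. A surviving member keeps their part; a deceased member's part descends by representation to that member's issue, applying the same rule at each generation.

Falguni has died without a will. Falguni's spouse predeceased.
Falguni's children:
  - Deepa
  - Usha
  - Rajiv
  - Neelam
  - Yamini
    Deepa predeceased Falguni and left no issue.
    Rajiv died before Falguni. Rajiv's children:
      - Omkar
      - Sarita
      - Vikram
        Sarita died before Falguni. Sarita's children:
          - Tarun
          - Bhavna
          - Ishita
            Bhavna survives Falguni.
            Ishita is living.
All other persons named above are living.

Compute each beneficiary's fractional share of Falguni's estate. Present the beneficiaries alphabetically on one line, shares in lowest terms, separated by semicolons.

There is no surviving spouse, so the entire estate passes to Falguni's descendants per stirpes.
Deepa left no surviving issue, so that branch lapses and is disregarded.
The estate is divided into 4 equal shares of 1/4 among Usha, Rajiv, Neelam, Yamini.
Usha is living and takes 1/4.
Rajiv predeceased; the 1/4 allotted to Rajiv's branch passes to Rajiv's issue by representation.
The 1/4 is divided into 3 equal shares of 1/12 among Omkar, Sarita, Vikram.
Omkar is living and takes 1/12.
Sarita predeceased; the 1/12 allotted to Sarita's branch passes to Sarita's issue by representation.
The 1/12 is divided into 3 equal shares of 1/36 among Tarun, Bhavna, Ishita.
Tarun is living and takes 1/36.
Bhavna is living and takes 1/36.
Ishita is living and takes 1/36.
Vikram is living and takes 1/12.
Neelam is living and takes 1/4.
Yamini is living and takes 1/4.

Bhavna 1/36; Ishita 1/36; Neelam 1/4; Omkar 1/12; Tarun 1/36; Usha 1/4; Vikram 1/12; Yamini 1/4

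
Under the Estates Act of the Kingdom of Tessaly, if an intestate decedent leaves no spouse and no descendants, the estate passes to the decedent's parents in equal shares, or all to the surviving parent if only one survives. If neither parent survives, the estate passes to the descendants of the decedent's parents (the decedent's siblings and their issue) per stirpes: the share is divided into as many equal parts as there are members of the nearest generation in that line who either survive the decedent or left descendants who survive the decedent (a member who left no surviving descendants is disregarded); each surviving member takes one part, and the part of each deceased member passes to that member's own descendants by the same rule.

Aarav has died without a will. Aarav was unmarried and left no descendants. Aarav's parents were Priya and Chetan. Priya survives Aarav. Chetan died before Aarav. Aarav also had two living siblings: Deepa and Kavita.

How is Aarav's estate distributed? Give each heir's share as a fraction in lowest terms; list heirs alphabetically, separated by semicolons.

Only one parent, Priya, survives, so Priya takes the entire estate. The siblings take nothing because a surviving parent has priority.

Priya 1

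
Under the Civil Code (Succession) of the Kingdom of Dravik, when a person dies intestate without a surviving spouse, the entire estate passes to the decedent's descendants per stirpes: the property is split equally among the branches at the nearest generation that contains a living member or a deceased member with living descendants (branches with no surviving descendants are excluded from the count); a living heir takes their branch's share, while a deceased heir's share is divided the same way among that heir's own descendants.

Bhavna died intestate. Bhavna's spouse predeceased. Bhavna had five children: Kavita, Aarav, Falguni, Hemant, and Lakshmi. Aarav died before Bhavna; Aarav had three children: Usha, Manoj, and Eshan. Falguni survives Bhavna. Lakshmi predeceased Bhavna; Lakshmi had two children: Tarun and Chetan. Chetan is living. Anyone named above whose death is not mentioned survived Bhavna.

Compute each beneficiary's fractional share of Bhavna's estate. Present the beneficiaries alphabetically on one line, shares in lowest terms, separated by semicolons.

Chetan 1/10; Eshan 1/15; Falguni 1/5; Hemant 1/5; Kavita 1/5; Manoj 1/15; Tarun 1/10; Usha 1/15

There is no surviving spouse, so the entire estate passes to Bhavna's descendants per stirpes.
The estate is divided into 5 equal shares of 1/5 among Kavita, Aarav, Falguni, Hemant, Lakshmi.
Kavita is living and takes 1/5.
Aarav predeceased; the 1/5 allotted to Aarav's branch passes to Aarav's issue by representation.
The 1/5 is divided into 3 equal shares of 1/15 among Usha, Manoj, Eshan.
Usha is living and takes 1/15.
Manoj is living and takes 1/15.
Eshan is living and takes 1/15.
Falguni is living and takes 1/5.
Hemant is living and takes 1/5.
Lakshmi predeceased; the 1/5 allotted to Lakshmi's branch passes to Lakshmi's issue by representation.
The 1/5 is divided into 2 equal shares of 1/10 among Tarun, Chetan.
Tarun is living and takes 1/10.
Chetan is living and takes 1/10.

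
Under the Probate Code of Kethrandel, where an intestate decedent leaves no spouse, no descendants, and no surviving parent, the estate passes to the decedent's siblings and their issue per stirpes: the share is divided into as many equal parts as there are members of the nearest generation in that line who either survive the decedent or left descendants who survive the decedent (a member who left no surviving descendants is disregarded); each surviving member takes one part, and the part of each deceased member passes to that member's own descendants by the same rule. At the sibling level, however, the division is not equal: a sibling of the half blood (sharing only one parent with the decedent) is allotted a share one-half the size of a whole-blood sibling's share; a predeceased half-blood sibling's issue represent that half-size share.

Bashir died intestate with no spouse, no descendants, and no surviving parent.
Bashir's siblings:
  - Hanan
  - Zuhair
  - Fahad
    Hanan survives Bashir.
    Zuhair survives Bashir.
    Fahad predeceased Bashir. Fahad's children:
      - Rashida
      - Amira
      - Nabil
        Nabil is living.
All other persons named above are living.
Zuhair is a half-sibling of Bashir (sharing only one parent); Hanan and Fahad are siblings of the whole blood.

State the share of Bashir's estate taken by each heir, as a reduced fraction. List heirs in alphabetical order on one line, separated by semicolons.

No spouse, descendants, or parent survives, so the estate passes to Bashir's siblings per stirpes.
Half-blood siblings count for one-half the weight of whole-blood siblings at the initial division.
Dividing 1 in proportion to weights (total weight 5/2): Hanan (weight 1) → 2/5; Zuhair (weight 1/2) → 1/5; Fahad (weight 1) → 2/5.
Hanan is living and takes 2/5.
Zuhair is living and takes 1/5.
Fahad predeceased; the 2/5 allotted to Fahad's branch passes to Fahad's issue by representation.
The 2/5 is divided into 3 equal shares of 2/15 among Rashida, Amira, Nabil.
Rashida is living and takes 2/15.
Amira is living and takes 2/15.
Nabil is living and takes 2/15.

Amira 2/15; Hanan 2/5; Nabil 2/15; Rashida 2/15; Zuhair 1/5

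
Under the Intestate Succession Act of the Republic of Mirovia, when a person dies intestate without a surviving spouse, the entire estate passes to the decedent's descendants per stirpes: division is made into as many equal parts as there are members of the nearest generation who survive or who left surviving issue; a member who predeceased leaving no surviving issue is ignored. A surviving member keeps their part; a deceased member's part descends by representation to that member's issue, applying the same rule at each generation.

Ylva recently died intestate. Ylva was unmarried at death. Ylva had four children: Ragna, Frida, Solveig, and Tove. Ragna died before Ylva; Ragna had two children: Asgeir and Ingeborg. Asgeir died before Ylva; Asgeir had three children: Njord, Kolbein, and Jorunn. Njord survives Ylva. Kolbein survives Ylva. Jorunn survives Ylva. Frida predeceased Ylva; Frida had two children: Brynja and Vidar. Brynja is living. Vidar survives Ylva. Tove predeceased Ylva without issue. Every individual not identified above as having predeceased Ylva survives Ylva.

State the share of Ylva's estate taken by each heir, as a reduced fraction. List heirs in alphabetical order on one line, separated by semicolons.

There is no surviving spouse, so the entire estate passes to Ylva's descendants per stirpes.
Tove left no surviving issue, so that branch lapses and is disregarded.
The estate is divided into 3 equal shares of 1/3 among Ragna, Frida, Solveig.
Ragna predeceased; the 1/3 allotted to Ragna's branch passes to Ragna's issue by representation.
The 1/3 is divided into 2 equal shares of 1/6 among Asgeir, Ingeborg.
Asgeir predeceased; the 1/6 allotted to Asgeir's branch passes to Asgeir's issue by representation.
The 1/6 is divided into 3 equal shares of 1/18 among Njord, Kolbein, Jorunn.
Njord is living and takes 1/18.
Kolbein is living and takes 1/18.
Jorunn is living and takes 1/18.
Ingeborg is living and takes 1/6.
Frida predeceased; the 1/3 allotted to Frida's branch passes to Frida's issue by representation.
The 1/3 is divided into 2 equal shares of 1/6 among Brynja, Vidar.
Brynja is living and takes 1/6.
Vidar is living and takes 1/6.
Solveig is living and takes 1/3.

Brynja 1/6; Ingeborg 1/6; Jorunn 1/18; Kolbein 1/18; Njord 1/18; Solveig 1/3; Vidar 1/6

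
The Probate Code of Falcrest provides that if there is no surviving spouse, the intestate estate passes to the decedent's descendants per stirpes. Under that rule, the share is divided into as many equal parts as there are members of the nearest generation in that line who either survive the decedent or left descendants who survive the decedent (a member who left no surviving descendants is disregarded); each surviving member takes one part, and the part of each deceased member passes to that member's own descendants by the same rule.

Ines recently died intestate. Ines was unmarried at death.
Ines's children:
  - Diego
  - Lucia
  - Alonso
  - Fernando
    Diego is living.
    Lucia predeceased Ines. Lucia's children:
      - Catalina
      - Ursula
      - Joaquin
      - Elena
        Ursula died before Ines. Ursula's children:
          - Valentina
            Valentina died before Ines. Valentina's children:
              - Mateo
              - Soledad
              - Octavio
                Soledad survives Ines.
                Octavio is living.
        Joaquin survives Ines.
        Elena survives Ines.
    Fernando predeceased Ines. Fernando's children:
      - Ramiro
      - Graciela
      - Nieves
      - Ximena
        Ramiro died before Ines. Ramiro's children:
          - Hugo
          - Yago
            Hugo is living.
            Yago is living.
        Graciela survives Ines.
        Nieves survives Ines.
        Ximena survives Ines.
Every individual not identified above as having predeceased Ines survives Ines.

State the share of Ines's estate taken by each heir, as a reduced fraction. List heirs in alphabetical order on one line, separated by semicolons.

Alonso 1/4; Catalina 1/16; Diego 1/4; Elena 1/16; Graciela 1/16; Hugo 1/32; Joaquin 1/16; Mateo 1/48; Nieves 1/16; Octavio 1/48; Soledad 1/48; Ximena 1/16; Yago 1/32

There is no surviving spouse, so the entire estate passes to Ines's descendants per stirpes.
The estate is divided into 4 equal shares of 1/4 among Diego, Lucia, Alonso, Fernando.
Diego is living and takes 1/4.
Lucia predeceased; the 1/4 allotted to Lucia's branch passes to Lucia's issue by representation.
The 1/4 is divided into 4 equal shares of 1/16 among Catalina, Ursula, Joaquin, Elena.
Catalina is living and takes 1/16.
Ursula predeceased; the 1/16 allotted to Ursula's branch passes to Ursula's issue by representation.
Valentina's line is the sole branch at this level, so the full 1/16 passes to Valentina's issue by representation.
The 1/16 is divided into 3 equal shares of 1/48 among Mateo, Soledad, Octavio.
Mateo is living and takes 1/48.
Soledad is living and takes 1/48.
Octavio is living and takes 1/48.
Joaquin is living and takes 1/16.
Elena is living and takes 1/16.
Alonso is living and takes 1/4.
Fernando predeceased; the 1/4 allotted to Fernando's branch passes to Fernando's issue by representation.
The 1/4 is divided into 4 equal shares of 1/16 among Ramiro, Graciela, Nieves, Ximena.
Ramiro predeceased; the 1/16 allotted to Ramiro's branch passes to Ramiro's issue by representation.
The 1/16 is divided into 2 equal shares of 1/32 among Hugo, Yago.
Hugo is living and takes 1/32.
Yago is living and takes 1/32.
Graciela is living and takes 1/16.
Nieves is living and takes 1/16.
Ximena is living and takes 1/16.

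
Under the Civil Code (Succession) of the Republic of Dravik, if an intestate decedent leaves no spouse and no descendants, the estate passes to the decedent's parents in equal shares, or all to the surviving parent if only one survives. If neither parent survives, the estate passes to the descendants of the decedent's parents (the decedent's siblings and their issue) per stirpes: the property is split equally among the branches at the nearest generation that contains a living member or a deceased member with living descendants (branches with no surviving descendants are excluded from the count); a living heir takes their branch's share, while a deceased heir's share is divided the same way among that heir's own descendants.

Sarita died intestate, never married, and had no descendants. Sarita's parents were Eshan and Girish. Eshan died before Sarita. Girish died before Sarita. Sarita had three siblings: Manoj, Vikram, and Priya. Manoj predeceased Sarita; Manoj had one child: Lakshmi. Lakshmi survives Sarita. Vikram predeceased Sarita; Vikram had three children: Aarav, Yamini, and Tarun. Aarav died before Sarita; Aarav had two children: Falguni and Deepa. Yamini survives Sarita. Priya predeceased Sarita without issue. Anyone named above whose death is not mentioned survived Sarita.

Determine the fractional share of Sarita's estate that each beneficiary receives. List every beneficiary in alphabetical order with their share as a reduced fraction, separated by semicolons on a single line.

Deepa 1/12; Falguni 1/12; Lakshmi 1/2; Tarun 1/6; Yamini 1/6

Neither parent survives and there are no descendants, so the estate passes to Sarita's siblings and their issue per stirpes.
Priya left no surviving issue, so that branch lapses and is disregarded.
The estate is divided into 2 equal shares of 1/2 among Manoj, Vikram.
Manoj predeceased; the 1/2 allotted to Manoj's branch passes to Manoj's issue by representation.
Lakshmi is the sole taker at this level and receives the full 1/2.
Vikram predeceased; the 1/2 allotted to Vikram's branch passes to Vikram's issue by representation.
The 1/2 is divided into 3 equal shares of 1/6 among Aarav, Yamini, Tarun.
Aarav predeceased; the 1/6 allotted to Aarav's branch passes to Aarav's issue by representation.
The 1/6 is divided into 2 equal shares of 1/12 among Falguni, Deepa.
Falguni is living and takes 1/12.
Deepa is living and takes 1/12.
Yamini is living and takes 1/6.
Tarun is living and takes 1/6.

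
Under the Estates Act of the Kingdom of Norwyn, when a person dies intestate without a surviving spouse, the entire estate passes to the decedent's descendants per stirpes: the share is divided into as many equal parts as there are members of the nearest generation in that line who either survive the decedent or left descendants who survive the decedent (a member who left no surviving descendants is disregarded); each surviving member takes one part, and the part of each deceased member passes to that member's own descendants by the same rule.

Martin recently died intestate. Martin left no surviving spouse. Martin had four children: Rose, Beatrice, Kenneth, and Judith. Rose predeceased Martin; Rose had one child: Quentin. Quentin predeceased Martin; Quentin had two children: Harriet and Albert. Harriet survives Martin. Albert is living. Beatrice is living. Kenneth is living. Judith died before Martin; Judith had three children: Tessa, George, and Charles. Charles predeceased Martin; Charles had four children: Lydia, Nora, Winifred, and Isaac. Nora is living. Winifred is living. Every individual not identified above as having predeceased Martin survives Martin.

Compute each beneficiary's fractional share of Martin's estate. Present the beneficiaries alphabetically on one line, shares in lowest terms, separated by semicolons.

There is no surviving spouse, so the entire estate passes to Martin's descendants per stirpes.
The estate is divided into 4 equal shares of 1/4 among Rose, Beatrice, Kenneth, Judith.
Rose predeceased; the 1/4 allotted to Rose's branch passes to Rose's issue by representation.
Quentin's line is the sole branch at this level, so the full 1/4 passes to Quentin's issue by representation.
The 1/4 is divided into 2 equal shares of 1/8 among Harriet, Albert.
Harriet is living and takes 1/8.
Albert is living and takes 1/8.
Beatrice is living and takes 1/4.
Kenneth is living and takes 1/4.
Judith predeceased; the 1/4 allotted to Judith's branch passes to Judith's issue by representation.
The 1/4 is divided into 3 equal shares of 1/12 among Tessa, George, Charles.
Tessa is living and takes 1/12.
George is living and takes 1/12.
Charles predeceased; the 1/12 allotted to Charles's branch passes to Charles's issue by representation.
The 1/12 is divided into 4 equal shares of 1/48 among Lydia, Nora, Winifred, Isaac.
Lydia is living and takes 1/48.
Nora is living and takes 1/48.
Winifred is living and takes 1/48.
Isaac is living and takes 1/48.

Albert 1/8; Beatrice 1/4; George 1/12; Harriet 1/8; Isaac 1/48; Kenneth 1/4; Lydia 1/48; Nora 1/48; Tessa 1/12; Winifred 1/48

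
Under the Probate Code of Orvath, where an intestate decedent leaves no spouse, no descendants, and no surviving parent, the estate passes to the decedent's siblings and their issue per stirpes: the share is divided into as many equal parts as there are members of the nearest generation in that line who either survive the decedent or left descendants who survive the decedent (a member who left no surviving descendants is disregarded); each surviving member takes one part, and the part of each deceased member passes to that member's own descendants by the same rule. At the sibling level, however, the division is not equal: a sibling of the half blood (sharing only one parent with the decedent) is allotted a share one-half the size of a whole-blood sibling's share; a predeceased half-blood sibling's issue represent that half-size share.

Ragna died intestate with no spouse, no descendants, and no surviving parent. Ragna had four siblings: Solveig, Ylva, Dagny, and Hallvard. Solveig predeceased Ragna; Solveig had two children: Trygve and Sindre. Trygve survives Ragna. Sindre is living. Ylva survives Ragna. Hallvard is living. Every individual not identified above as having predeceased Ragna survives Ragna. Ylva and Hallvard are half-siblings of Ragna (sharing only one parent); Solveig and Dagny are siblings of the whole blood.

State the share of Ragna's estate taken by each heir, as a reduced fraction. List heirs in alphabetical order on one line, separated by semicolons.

No spouse, descendants, or parent survives, so the estate passes to Ragna's siblings per stirpes.
Half-blood siblings count for one-half the weight of whole-blood siblings at the initial division.
Dividing 1 in proportion to weights (total weight 3): Solveig (weight 1) → 1/3; Ylva (weight 1/2) → 1/6; Dagny (weight 1) → 1/3; Hallvard (weight 1/2) → 1/6.
Solveig predeceased; the 1/3 allotted to Solveig's branch passes to Solveig's issue by representation.
The 1/3 is divided into 2 equal shares of 1/6 among Trygve, Sindre.
Trygve is living and takes 1/6.
Sindre is living and takes 1/6.
Ylva is living and takes 1/6.
Dagny is living and takes 1/3.
Hallvard is living and takes 1/6.

Dagny 1/3; Hallvard 1/6; Sindre 1/6; Trygve 1/6; Ylva 1/6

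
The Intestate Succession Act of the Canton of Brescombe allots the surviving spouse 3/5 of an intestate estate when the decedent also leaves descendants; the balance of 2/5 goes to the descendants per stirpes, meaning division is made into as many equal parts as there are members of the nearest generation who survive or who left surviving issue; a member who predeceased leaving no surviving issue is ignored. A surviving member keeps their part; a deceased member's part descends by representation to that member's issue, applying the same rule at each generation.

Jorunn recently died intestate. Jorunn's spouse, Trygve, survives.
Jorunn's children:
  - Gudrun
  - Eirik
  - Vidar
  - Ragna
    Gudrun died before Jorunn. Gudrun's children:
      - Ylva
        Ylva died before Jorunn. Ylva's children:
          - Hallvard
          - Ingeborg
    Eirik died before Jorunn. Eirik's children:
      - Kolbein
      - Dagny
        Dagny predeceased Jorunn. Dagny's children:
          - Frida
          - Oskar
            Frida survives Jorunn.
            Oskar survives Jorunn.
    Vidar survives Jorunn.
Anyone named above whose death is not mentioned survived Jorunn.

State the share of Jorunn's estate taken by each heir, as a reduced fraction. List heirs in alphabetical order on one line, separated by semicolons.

Frida 1/40; Hallvard 1/20; Ingeborg 1/20; Kolbein 1/20; Oskar 1/40; Ragna 1/10; Trygve 3/5; Vidar 1/10

Trygve, as surviving spouse, takes 3/5.
The remaining 2/5 passes to Jorunn's descendants per stirpes.
The 2/5 is divided into 4 equal shares of 1/10 among Gudrun, Eirik, Vidar, Ragna.
Gudrun predeceased; the 1/10 allotted to Gudrun's branch passes to Gudrun's issue by representation.
Ylva's line is the sole branch at this level, so the full 1/10 passes to Ylva's issue by representation.
The 1/10 is divided into 2 equal shares of 1/20 among Hallvard, Ingeborg.
Hallvard is living and takes 1/20.
Ingeborg is living and takes 1/20.
Eirik predeceased; the 1/10 allotted to Eirik's branch passes to Eirik's issue by representation.
The 1/10 is divided into 2 equal shares of 1/20 among Kolbein, Dagny.
Kolbein is living and takes 1/20.
Dagny predeceased; the 1/20 allotted to Dagny's branch passes to Dagny's issue by representation.
The 1/20 is divided into 2 equal shares of 1/40 among Frida, Oskar.
Frida is living and takes 1/40.
Oskar is living and takes 1/40.
Vidar is living and takes 1/10.
Ragna is living and takes 1/10.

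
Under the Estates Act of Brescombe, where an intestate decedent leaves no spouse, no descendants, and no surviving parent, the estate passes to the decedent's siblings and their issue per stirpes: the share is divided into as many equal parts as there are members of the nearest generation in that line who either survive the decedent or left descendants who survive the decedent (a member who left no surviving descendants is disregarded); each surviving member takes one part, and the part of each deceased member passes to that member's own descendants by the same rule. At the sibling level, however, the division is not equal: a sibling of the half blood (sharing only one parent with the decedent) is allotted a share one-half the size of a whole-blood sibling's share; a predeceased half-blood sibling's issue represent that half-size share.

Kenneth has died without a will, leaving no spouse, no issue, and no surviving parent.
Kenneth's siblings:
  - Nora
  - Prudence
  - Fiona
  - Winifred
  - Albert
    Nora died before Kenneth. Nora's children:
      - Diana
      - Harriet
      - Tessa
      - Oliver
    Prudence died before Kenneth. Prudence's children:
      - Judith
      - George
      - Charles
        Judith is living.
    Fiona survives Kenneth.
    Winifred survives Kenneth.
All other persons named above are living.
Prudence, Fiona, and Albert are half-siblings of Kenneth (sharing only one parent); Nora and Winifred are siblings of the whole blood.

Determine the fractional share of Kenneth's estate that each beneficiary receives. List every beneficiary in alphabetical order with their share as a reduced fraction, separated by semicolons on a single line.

No spouse, descendants, or parent survives, so the estate passes to Kenneth's siblings per stirpes.
Half-blood siblings count for one-half the weight of whole-blood siblings at the initial division.
Dividing 1 in proportion to weights (total weight 7/2): Nora (weight 1) → 2/7; Prudence (weight 1/2) → 1/7; Fiona (weight 1/2) → 1/7; Winifred (weight 1) → 2/7; Albert (weight 1/2) → 1/7.
Nora predeceased; the 2/7 allotted to Nora's branch passes to Nora's issue by representation.
The 2/7 is divided into 4 equal shares of 1/14 among Diana, Harriet, Tessa, Oliver.
Diana is living and takes 1/14.
Harriet is living and takes 1/14.
Tessa is living and takes 1/14.
Oliver is living and takes 1/14.
Prudence predeceased; the 1/7 allotted to Prudence's branch passes to Prudence's issue by representation.
The 1/7 is divided into 3 equal shares of 1/21 among Judith, George, Charles.
Judith is living and takes 1/21.
George is living and takes 1/21.
Charles is living and takes 1/21.
Fiona is living and takes 1/7.
Winifred is living and takes 2/7.
Albert is living and takes 1/7.

Albert 1/7; Charles 1/21; Diana 1/14; Fiona 1/7; George 1/21; Harriet 1/14; Judith 1/21; Oliver 1/14; Tessa 1/14; Winifred 2/7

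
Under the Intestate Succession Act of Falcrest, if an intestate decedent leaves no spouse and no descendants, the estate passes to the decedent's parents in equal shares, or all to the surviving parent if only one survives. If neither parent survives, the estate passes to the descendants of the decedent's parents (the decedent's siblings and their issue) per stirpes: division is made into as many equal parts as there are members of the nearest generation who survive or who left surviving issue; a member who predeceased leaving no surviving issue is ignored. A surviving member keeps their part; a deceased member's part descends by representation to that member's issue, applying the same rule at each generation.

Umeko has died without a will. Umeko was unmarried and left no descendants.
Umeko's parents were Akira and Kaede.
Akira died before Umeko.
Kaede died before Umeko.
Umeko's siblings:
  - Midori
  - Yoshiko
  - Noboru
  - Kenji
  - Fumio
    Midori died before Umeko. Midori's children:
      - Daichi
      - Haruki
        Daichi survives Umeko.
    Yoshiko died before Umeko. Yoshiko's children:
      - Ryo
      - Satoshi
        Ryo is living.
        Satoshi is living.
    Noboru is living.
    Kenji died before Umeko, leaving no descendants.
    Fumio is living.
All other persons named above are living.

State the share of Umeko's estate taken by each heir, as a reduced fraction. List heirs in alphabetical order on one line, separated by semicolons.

Neither parent survives and there are no descendants, so the estate passes to Umeko's siblings and their issue per stirpes.
Kenji left no surviving issue, so that branch lapses and is disregarded.
The estate is divided into 4 equal shares of 1/4 among Midori, Yoshiko, Noboru, Fumio.
Midori predeceased; the 1/4 allotted to Midori's branch passes to Midori's issue by representation.
The 1/4 is divided into 2 equal shares of 1/8 among Daichi, Haruki.
Daichi is living and takes 1/8.
Haruki is living and takes 1/8.
Yoshiko predeceased; the 1/4 allotted to Yoshiko's branch passes to Yoshiko's issue by representation.
The 1/4 is divided into 2 equal shares of 1/8 among Ryo, Satoshi.
Ryo is living and takes 1/8.
Satoshi is living and takes 1/8.
Noboru is living and takes 1/4.
Fumio is living and takes 1/4.

Daichi 1/8; Fumio 1/4; Haruki 1/8; Noboru 1/4; Ryo 1/8; Satoshi 1/8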